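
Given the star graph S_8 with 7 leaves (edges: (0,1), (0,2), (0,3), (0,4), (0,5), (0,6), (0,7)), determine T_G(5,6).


A star on 8 vertices is a tree with 7 edges.
T(x,y) = x^(7) for any tree.
T(5,6) = 5^7 = 78125.

78125


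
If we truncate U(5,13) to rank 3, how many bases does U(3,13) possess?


Truncating U(5,13) to rank 3 gives U(3,13).
Bases of U(3,13) are all 3-element subsets of 13 elements.
Number of bases = C(13,3) = 13! / (3! * 10!) = 286.

286


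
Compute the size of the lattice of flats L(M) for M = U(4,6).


Flats of U(4,6): every subset of size < 4 is a flat, plus E itself.
Count = C(6,0) + C(6,1) + C(6,2) + C(6,3) + 1
     = 1 + 6 + 15 + 20 + 1
     = 43.

43


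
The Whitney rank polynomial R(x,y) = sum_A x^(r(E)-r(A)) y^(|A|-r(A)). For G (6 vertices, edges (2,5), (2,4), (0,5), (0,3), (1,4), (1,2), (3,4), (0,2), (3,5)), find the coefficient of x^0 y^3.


R(x,y) = sum over A in 2^E of x^(r(E)-r(A)) * y^(|A|-r(A)).
G has 6 vertices, 9 edges. r(E) = 5.
Enumerate all 2^9 = 512 subsets.
Count subsets with r(E)-r(A)=0 and |A|-r(A)=3: 9.

9


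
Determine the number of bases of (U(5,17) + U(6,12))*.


(M1+M2)* = M1* + M2*.
M1* = U(12,17), bases: C(17,12) = 6188.
M2* = U(6,12), bases: C(12,6) = 924.
|B(M*)| = 6188 * 924 = 5717712.

5717712


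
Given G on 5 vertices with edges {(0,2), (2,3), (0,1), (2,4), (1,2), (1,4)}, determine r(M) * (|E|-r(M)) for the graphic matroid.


r(M) = |V| - c = 5 - 1 = 4.
nullity = |E| - r(M) = 6 - 4 = 2.
Product = 4 * 2 = 8.

8


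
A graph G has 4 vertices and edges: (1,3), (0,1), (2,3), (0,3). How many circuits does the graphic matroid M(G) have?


A circuit in a graphic matroid = edge set of a simple cycle.
G has 4 vertices and 4 edges.
Enumerating all minimal edge subsets forming cycles...
Total circuits found: 1.

1


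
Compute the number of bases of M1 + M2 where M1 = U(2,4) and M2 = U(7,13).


Bases of a direct sum M1 + M2: |B| = |B(M1)| * |B(M2)|.
|B(U(2,4))| = C(4,2) = 6.
|B(U(7,13))| = C(13,7) = 1716.
Total bases = 6 * 1716 = 10296.

10296


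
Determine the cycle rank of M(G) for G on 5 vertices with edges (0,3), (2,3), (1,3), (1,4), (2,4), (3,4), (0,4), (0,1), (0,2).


Cycle rank (nullity) = |E| - r(M) = |E| - (|V| - c).
|E| = 9, |V| = 5, c = 1.
Nullity = 9 - (5 - 1) = 9 - 4 = 5.

5


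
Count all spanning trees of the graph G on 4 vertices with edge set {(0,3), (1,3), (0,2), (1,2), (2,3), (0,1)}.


By Kirchhoff's matrix tree theorem, the number of spanning trees equals
the determinant of any cofactor of the Laplacian matrix L.
G has 4 vertices and 6 edges.
Computing the (3 x 3) cofactor determinant gives 16.

16


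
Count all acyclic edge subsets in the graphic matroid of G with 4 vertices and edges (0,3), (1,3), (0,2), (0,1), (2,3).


An independent set in a graphic matroid is an acyclic edge subset.
G has 4 vertices and 5 edges.
Enumerate all 2^5 = 32 subsets, checking for acyclicity.
Total independent sets = 24.

24


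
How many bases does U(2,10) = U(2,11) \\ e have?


Deleting e from U(2,11) gives U(2,10) since n > r.
Bases of U(2,10) = C(10,2) = 10! / (2! * 8!) = 45.

45


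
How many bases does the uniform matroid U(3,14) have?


Bases of U(3,14) are all 3-element subsets of the 14-element ground set.
Number of bases = C(14,3).
C(14,3) = (14 * 13 * 12) / (1 * 2 * 3) = 364.

364


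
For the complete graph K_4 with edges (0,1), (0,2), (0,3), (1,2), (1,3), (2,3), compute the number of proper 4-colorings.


P(K_4, k) = k(k-1)(k-2)...(k-3).
P(4) = (4) * (3) * (2) * (1) = 24.

24


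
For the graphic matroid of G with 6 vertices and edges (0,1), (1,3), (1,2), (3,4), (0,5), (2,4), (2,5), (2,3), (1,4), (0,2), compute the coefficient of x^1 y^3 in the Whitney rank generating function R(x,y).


R(x,y) = sum over A in 2^E of x^(r(E)-r(A)) * y^(|A|-r(A)).
G has 6 vertices, 10 edges. r(E) = 5.
Enumerate all 2^10 = 1024 subsets.
Count subsets with r(E)-r(A)=1 and |A|-r(A)=3: 12.

12


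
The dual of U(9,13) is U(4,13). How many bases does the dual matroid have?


The dual of U(r,n) is U(n-r, n) = U(4,13).
Bases of U(4,13) are all (4)-element subsets.
|B(M*)| = C(13,4) = (13 * 12 * 11 * 10) / (1 * 2 * 3 * 4) = 715.

715


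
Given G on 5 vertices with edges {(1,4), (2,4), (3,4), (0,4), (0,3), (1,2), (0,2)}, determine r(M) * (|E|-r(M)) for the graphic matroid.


r(M) = |V| - c = 5 - 1 = 4.
nullity = |E| - r(M) = 7 - 4 = 3.
Product = 4 * 3 = 12.

12


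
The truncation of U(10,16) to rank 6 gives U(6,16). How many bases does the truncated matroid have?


Truncating U(10,16) to rank 6 gives U(6,16).
Bases of U(6,16) are all 6-element subsets of 16 elements.
Number of bases = (16 choose 6) = 8008.

8008


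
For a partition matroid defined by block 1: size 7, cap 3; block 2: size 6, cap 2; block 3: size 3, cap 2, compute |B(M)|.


A basis picks exactly ci elements from block i.
Number of bases = product of C(|Si|, ci).
= C(7,3) * C(6,2) * C(3,2)
= 35 * 15 * 3
= 1575.

1575


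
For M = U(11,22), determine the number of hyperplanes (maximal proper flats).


Hyperplanes of U(11,22) are flats of rank 10.
In a uniform matroid, these are exactly the (10)-element subsets.
Count = C(22,10) = 22! / (10! * 12!) = 646646.

646646


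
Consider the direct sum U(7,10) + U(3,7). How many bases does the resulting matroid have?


Bases of a direct sum M1 + M2: |B| = |B(M1)| * |B(M2)|.
|B(U(7,10))| = C(10,7) = 120.
|B(U(3,7))| = C(7,3) = 35.
Total bases = 120 * 35 = 4200.

4200


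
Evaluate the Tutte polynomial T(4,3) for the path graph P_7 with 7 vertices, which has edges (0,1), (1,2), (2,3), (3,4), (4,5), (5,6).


A path on 7 vertices is a tree with 6 edges.
T(x,y) = x^(6) for any tree.
T(4,3) = 4^6 = 4096.

4096


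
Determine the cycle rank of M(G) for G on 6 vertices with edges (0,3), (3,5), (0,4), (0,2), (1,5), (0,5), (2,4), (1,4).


Cycle rank (nullity) = |E| - r(M) = |E| - (|V| - c).
|E| = 8, |V| = 6, c = 1.
Nullity = 8 - (6 - 1) = 8 - 5 = 3.

3


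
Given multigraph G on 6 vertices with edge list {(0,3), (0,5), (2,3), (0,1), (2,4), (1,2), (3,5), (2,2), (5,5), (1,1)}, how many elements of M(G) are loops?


In a graphic matroid, a loop is a self-loop edge (u,u) with rank 0.
Examining all 10 edges for self-loops...
Self-loops found: (2,2), (5,5), (1,1)
Number of loops = 3.

3


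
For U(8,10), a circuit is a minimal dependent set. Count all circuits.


In U(8,10), circuits are the (9)-element subsets.
Any set of 9 elements is dependent, and removing any one element gives
an independent set of size 8, so it is a minimal dependent set.
Number of circuits = C(10,9) = 10! / (9! * 1!) = 10.

10


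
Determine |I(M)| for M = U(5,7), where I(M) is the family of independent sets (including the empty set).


Independent sets of U(5,7) are all subsets of size <= 5.
Count = (7 choose 0) + (7 choose 1) + (7 choose 2) + (7 choose 3) + (7 choose 4) + (7 choose 5)
     = 1 + 7 + 21 + 35 + 35 + 21
     = 120.

120


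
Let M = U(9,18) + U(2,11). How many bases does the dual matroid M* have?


(M1+M2)* = M1* + M2*.
M1* = U(9,18), bases: C(18,9) = 48620.
M2* = U(9,11), bases: C(11,9) = 55.
|B(M*)| = 48620 * 55 = 2674100.

2674100


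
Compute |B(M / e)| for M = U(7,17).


Contracting e from U(7,17) gives U(6,16).
Bases of U(6,16) = C(16,6) = 8008.

8008


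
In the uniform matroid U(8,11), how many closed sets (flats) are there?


Flats of U(8,11): every subset of size < 8 is a flat, plus E itself.
Count = (11 choose 0) + (11 choose 1) + (11 choose 2) + (11 choose 3) + (11 choose 4) + (11 choose 5) + (11 choose 6) + (11 choose 7) + 1
     = 1 + 11 + 55 + 165 + 330 + 462 + 462 + 330 + 1
     = 1817.

1817


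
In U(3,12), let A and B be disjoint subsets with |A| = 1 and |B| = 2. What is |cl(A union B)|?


|A union B| = 1 + 2 = 3 (disjoint).
In U(3,12), cl(S) = S if |S| < 3, else cl(S) = E.
Since 3 >= 3, cl(A union B) = E.
|cl(A union B)| = 12.

12


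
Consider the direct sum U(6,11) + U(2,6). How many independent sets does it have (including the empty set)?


For a direct sum, |I(M1+M2)| = |I(M1)| * |I(M2)|.
|I(U(6,11))| = sum C(11,k) for k=0..6 = 1486.
|I(U(2,6))| = sum C(6,k) for k=0..2 = 22.
Total = 1486 * 22 = 32692.

32692


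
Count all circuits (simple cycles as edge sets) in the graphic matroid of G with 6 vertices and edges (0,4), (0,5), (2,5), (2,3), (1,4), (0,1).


A circuit in a graphic matroid = edge set of a simple cycle.
G has 6 vertices and 6 edges.
Enumerating all minimal edge subsets forming cycles...
Total circuits found: 1.

1


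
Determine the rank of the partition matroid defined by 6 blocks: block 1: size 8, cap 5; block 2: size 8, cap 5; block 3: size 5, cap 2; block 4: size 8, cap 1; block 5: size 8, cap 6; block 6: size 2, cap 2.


Rank of a partition matroid = sum of min(|Si|, ci) for each block.
= min(8,5) + min(8,5) + min(5,2) + min(8,1) + min(8,6) + min(2,2)
= 5 + 5 + 2 + 1 + 6 + 2
= 21.

21


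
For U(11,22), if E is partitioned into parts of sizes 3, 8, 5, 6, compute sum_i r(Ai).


r(Ai) = min(|Ai|, 11) for each part.
Sum = min(3,11) + min(8,11) + min(5,11) + min(6,11)
    = 3 + 8 + 5 + 6
    = 22.

22


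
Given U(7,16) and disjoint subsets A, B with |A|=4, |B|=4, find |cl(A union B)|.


|A union B| = 4 + 4 = 8 (disjoint).
In U(7,16), cl(S) = S if |S| < 7, else cl(S) = E.
Since 8 >= 7, cl(A union B) = E.
|cl(A union B)| = 16.

16


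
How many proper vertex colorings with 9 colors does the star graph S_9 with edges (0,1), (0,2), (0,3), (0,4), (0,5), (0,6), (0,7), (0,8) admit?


P(tree, k) = k * (k-1)^(8) for any tree on 9 vertices.
P(9) = 9 * 8^8 = 9 * 16777216 = 150994944.

150994944


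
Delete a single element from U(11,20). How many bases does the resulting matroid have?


Deleting e from U(11,20) gives U(11,19) since n > r.
Bases of U(11,19) = C(19,11) = 75582.

75582


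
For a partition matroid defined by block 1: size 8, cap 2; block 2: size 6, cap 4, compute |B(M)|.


A basis picks exactly ci elements from block i.
Number of bases = product of C(|Si|, ci).
= C(8,2) * C(6,4)
= 28 * 15
= 420.

420


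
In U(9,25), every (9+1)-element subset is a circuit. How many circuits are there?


In U(9,25), circuits are the (10)-element subsets.
Any set of 10 elements is dependent, and removing any one element gives
an independent set of size 9, so it is a minimal dependent set.
Number of circuits = C(25,10) = 25! / (10! * 15!) = 3268760.

3268760


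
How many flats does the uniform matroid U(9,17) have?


Flats of U(9,17): every subset of size < 9 is a flat, plus E itself.
Count = (17 choose 0) + (17 choose 1) + (17 choose 2) + (17 choose 3) + (17 choose 4) + (17 choose 5) + (17 choose 6) + (17 choose 7) + (17 choose 8) + 1
     = 1 + 17 + 136 + 680 + 2380 + 6188 + 12376 + 19448 + 24310 + 1
     = 65537.

65537


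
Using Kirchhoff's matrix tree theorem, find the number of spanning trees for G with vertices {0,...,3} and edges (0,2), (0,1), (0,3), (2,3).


By Kirchhoff's matrix tree theorem, the number of spanning trees equals
the determinant of any cofactor of the Laplacian matrix L.
G has 4 vertices and 4 edges.
Computing the (3 x 3) cofactor determinant gives 3.

3


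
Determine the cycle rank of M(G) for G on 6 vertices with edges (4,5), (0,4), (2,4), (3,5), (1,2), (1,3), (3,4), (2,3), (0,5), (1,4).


Cycle rank (nullity) = |E| - r(M) = |E| - (|V| - c).
|E| = 10, |V| = 6, c = 1.
Nullity = 10 - (6 - 1) = 10 - 5 = 5.

5


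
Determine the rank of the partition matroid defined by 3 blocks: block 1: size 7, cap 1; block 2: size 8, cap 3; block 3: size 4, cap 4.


Rank of a partition matroid = sum of min(|Si|, ci) for each block.
= min(7,1) + min(8,3) + min(4,4)
= 1 + 3 + 4
= 8.

8


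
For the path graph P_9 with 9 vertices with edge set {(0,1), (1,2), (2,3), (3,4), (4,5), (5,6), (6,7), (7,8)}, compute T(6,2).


A path on 9 vertices is a tree with 8 edges.
T(x,y) = x^(8) for any tree.
T(6,2) = 6^8 = 1679616.

1679616


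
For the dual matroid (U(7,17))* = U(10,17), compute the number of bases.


The dual of U(r,n) is U(n-r, n) = U(10,17).
Bases of U(10,17) are all (10)-element subsets.
|B(M*)| = (17 choose 10) = 19448.

19448


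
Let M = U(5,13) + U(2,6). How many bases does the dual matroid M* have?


(M1+M2)* = M1* + M2*.
M1* = U(8,13), bases: C(13,8) = 1287.
M2* = U(4,6), bases: C(6,4) = 15.
|B(M*)| = 1287 * 15 = 19305.

19305


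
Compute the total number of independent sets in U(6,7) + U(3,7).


For a direct sum, |I(M1+M2)| = |I(M1)| * |I(M2)|.
|I(U(6,7))| = sum C(7,k) for k=0..6 = 127.
|I(U(3,7))| = sum C(7,k) for k=0..3 = 64.
Total = 127 * 64 = 8128.

8128


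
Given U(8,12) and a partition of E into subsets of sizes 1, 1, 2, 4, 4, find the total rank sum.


r(Ai) = min(|Ai|, 8) for each part.
Sum = min(1,8) + min(1,8) + min(2,8) + min(4,8) + min(4,8)
    = 1 + 1 + 2 + 4 + 4
    = 12.

12


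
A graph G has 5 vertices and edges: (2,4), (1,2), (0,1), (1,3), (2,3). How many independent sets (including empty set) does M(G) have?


An independent set in a graphic matroid is an acyclic edge subset.
G has 5 vertices and 5 edges.
Enumerate all 2^5 = 32 subsets, checking for acyclicity.
Total independent sets = 28.

28


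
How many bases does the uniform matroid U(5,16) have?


Bases of U(5,16) are all 5-element subsets of the 16-element ground set.
Number of bases = C(16,5).
C(16,5) = 16! / (5! * 11!) = 4368.

4368


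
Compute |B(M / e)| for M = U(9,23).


Contracting e from U(9,23) gives U(8,22).
Bases of U(8,22) = C(22,8) = 22! / (8! * 14!) = 319770.

319770


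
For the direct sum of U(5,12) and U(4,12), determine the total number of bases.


Bases of a direct sum M1 + M2: |B| = |B(M1)| * |B(M2)|.
|B(U(5,12))| = C(12,5) = 792.
|B(U(4,12))| = C(12,4) = 495.
Total bases = 792 * 495 = 392040.

392040


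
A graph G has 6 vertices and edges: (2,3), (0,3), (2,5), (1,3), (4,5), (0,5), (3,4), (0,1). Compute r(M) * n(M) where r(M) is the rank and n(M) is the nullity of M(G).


r(M) = |V| - c = 6 - 1 = 5.
nullity = |E| - r(M) = 8 - 5 = 3.
Product = 5 * 3 = 15.

15


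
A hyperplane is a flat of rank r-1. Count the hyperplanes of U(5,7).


Hyperplanes of U(5,7) are flats of rank 4.
In a uniform matroid, these are exactly the (4)-element subsets.
Count = C(7,4) = 7! / (4! * 3!) = 35.

35


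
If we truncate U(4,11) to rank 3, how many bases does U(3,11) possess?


Truncating U(4,11) to rank 3 gives U(3,11).
Bases of U(3,11) are all 3-element subsets of 11 elements.
Number of bases = C(11,3) = 11! / (3! * 8!) = 165.

165


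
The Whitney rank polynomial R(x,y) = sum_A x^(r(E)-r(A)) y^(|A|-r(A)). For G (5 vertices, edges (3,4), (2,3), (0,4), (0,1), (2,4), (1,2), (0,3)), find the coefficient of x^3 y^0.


R(x,y) = sum over A in 2^E of x^(r(E)-r(A)) * y^(|A|-r(A)).
G has 5 vertices, 7 edges. r(E) = 4.
Enumerate all 2^7 = 128 subsets.
Count subsets with r(E)-r(A)=3 and |A|-r(A)=0: 7.

7


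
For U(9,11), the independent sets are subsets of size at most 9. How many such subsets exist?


Independent sets of U(9,11) are all subsets of size <= 9.
Count = C(11,0) + C(11,1) + C(11,2) + C(11,3) + C(11,4) + C(11,5) + C(11,6) + C(11,7) + C(11,8) + C(11,9)
     = 1 + 11 + 55 + 165 + 330 + 462 + 462 + 330 + 165 + 55
     = 2036.

2036


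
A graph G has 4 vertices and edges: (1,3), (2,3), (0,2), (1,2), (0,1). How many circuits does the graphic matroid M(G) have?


A circuit in a graphic matroid = edge set of a simple cycle.
G has 4 vertices and 5 edges.
Enumerating all minimal edge subsets forming cycles...
Total circuits found: 3.

3


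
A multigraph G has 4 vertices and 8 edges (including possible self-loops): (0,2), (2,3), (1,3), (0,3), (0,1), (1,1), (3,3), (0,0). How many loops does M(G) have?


In a graphic matroid, a loop is a self-loop edge (u,u) with rank 0.
Examining all 8 edges for self-loops...
Self-loops found: (1,1), (3,3), (0,0)
Number of loops = 3.

3


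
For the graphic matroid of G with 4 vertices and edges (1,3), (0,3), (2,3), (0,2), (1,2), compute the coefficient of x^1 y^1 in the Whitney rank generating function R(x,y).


R(x,y) = sum over A in 2^E of x^(r(E)-r(A)) * y^(|A|-r(A)).
G has 4 vertices, 5 edges. r(E) = 3.
Enumerate all 2^5 = 32 subsets.
Count subsets with r(E)-r(A)=1 and |A|-r(A)=1: 2.

2


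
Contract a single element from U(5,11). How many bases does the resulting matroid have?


Contracting e from U(5,11) gives U(4,10).
Bases of U(4,10) = (10 choose 4) = 210.

210


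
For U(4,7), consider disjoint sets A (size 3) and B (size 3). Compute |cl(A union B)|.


|A union B| = 3 + 3 = 6 (disjoint).
In U(4,7), cl(S) = S if |S| < 4, else cl(S) = E.
Since 6 >= 4, cl(A union B) = E.
|cl(A union B)| = 7.

7


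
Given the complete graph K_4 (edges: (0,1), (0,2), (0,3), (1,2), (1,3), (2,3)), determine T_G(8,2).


T(K_4; x,y) = x^3 + 3x^2 + 4xy + 2x + y^3 + 3y^2 + 2y.
Substituting x=8, y=2:
= 512 + 192 + 64 + 16 + 8 + 12 + 4
= 808.

808


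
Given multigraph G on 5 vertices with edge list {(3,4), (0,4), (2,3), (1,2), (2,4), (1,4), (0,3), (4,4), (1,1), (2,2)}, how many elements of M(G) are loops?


In a graphic matroid, a loop is a self-loop edge (u,u) with rank 0.
Examining all 10 edges for self-loops...
Self-loops found: (4,4), (1,1), (2,2)
Number of loops = 3.

3


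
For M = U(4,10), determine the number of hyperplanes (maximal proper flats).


Hyperplanes of U(4,10) are flats of rank 3.
In a uniform matroid, these are exactly the (3)-element subsets.
Count = C(10,3) = 10! / (3! * 7!) = 120.

120


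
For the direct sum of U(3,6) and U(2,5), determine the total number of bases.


Bases of a direct sum M1 + M2: |B| = |B(M1)| * |B(M2)|.
|B(U(3,6))| = C(6,3) = 20.
|B(U(2,5))| = C(5,2) = 10.
Total bases = 20 * 10 = 200.

200


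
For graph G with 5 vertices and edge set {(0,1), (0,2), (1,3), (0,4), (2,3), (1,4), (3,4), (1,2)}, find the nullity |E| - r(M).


Cycle rank (nullity) = |E| - r(M) = |E| - (|V| - c).
|E| = 8, |V| = 5, c = 1.
Nullity = 8 - (5 - 1) = 8 - 4 = 4.

4


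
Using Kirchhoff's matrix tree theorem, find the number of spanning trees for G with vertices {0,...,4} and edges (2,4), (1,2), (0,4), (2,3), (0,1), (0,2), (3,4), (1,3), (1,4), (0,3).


By Kirchhoff's matrix tree theorem, the number of spanning trees equals
the determinant of any cofactor of the Laplacian matrix L.
G has 5 vertices and 10 edges.
Computing the (4 x 4) cofactor determinant gives 125.

125


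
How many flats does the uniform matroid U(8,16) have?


Flats of U(8,16): every subset of size < 8 is a flat, plus E itself.
Count = C(16,0) + C(16,1) + C(16,2) + C(16,3) + C(16,4) + C(16,5) + C(16,6) + C(16,7) + 1
     = 1 + 16 + 120 + 560 + 1820 + 4368 + 8008 + 11440 + 1
     = 26334.

26334


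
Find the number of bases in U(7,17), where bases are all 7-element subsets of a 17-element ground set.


Bases of U(7,17) are all 7-element subsets of the 17-element ground set.
Number of bases = C(17,7).
(17 choose 7) = 19448.

19448


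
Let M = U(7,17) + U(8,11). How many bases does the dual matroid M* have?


(M1+M2)* = M1* + M2*.
M1* = U(10,17), bases: C(17,10) = 19448.
M2* = U(3,11), bases: C(11,3) = 165.
|B(M*)| = 19448 * 165 = 3208920.

3208920


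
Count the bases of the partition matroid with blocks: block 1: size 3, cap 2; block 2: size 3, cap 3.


A basis picks exactly ci elements from block i.
Number of bases = product of C(|Si|, ci).
= C(3,2) * C(3,3)
= 3 * 1
= 3.

3


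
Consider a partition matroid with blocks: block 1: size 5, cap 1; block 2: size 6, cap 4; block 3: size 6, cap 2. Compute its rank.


Rank of a partition matroid = sum of min(|Si|, ci) for each block.
= min(5,1) + min(6,4) + min(6,2)
= 1 + 4 + 2
= 7.

7


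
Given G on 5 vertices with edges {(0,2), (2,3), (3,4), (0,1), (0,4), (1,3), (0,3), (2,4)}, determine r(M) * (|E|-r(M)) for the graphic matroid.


r(M) = |V| - c = 5 - 1 = 4.
nullity = |E| - r(M) = 8 - 4 = 4.
Product = 4 * 4 = 16.

16


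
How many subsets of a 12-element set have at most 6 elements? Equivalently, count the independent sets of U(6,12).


Independent sets of U(6,12) are all subsets of size <= 6.
Count = (12 choose 0) + (12 choose 1) + (12 choose 2) + (12 choose 3) + (12 choose 4) + (12 choose 5) + (12 choose 6)
     = 1 + 12 + 66 + 220 + 495 + 792 + 924
     = 2510.

2510


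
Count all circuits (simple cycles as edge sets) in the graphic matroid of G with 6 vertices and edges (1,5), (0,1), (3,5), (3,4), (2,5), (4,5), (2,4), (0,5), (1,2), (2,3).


A circuit in a graphic matroid = edge set of a simple cycle.
G has 6 vertices and 10 edges.
Enumerating all minimal edge subsets forming cycles...
Total circuits found: 18.

18


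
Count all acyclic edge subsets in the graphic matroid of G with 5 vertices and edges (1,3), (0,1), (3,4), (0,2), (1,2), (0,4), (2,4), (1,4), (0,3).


An independent set in a graphic matroid is an acyclic edge subset.
G has 5 vertices and 9 edges.
Enumerate all 2^9 = 512 subsets, checking for acyclicity.
Total independent sets = 198.

198


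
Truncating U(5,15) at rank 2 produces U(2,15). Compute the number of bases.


Truncating U(5,15) to rank 2 gives U(2,15).
Bases of U(2,15) are all 2-element subsets of 15 elements.
Number of bases = (15 choose 2) = 105.

105


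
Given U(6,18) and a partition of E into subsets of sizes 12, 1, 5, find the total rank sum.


r(Ai) = min(|Ai|, 6) for each part.
Sum = min(12,6) + min(1,6) + min(5,6)
    = 6 + 1 + 5
    = 12.

12


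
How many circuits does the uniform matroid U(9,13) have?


In U(9,13), circuits are the (10)-element subsets.
Any set of 10 elements is dependent, and removing any one element gives
an independent set of size 9, so it is a minimal dependent set.
Number of circuits = C(13,10) = 13! / (10! * 3!) = 286.

286


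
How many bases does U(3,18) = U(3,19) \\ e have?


Deleting e from U(3,19) gives U(3,18) since n > r.
Bases of U(3,18) = C(18,3) = (18 * 17 * 16) / (1 * 2 * 3) = 816.

816


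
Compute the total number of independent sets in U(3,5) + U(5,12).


For a direct sum, |I(M1+M2)| = |I(M1)| * |I(M2)|.
|I(U(3,5))| = sum C(5,k) for k=0..3 = 26.
|I(U(5,12))| = sum C(12,k) for k=0..5 = 1586.
Total = 26 * 1586 = 41236.

41236


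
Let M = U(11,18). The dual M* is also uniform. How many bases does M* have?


The dual of U(r,n) is U(n-r, n) = U(7,18).
Bases of U(7,18) are all (7)-element subsets.
|B(M*)| = (18 choose 7) = 31824.

31824


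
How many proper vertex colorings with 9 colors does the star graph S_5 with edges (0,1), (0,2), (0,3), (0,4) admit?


P(tree, k) = k * (k-1)^(4) for any tree on 5 vertices.
P(9) = 9 * 8^4 = 9 * 4096 = 36864.

36864


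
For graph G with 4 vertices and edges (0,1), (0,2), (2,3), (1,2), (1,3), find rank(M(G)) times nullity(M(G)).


r(M) = |V| - c = 4 - 1 = 3.
nullity = |E| - r(M) = 5 - 3 = 2.
Product = 3 * 2 = 6.

6


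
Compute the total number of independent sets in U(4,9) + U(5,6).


For a direct sum, |I(M1+M2)| = |I(M1)| * |I(M2)|.
|I(U(4,9))| = sum C(9,k) for k=0..4 = 256.
|I(U(5,6))| = sum C(6,k) for k=0..5 = 63.
Total = 256 * 63 = 16128.

16128


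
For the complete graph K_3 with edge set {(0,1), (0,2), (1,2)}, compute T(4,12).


T(K_3; x,y) = x^2 + x + y.
T(4,12) = 16 + 4 + 12 = 32.

32


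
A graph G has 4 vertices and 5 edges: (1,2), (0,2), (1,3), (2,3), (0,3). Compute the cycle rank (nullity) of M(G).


Cycle rank (nullity) = |E| - r(M) = |E| - (|V| - c).
|E| = 5, |V| = 4, c = 1.
Nullity = 5 - (4 - 1) = 5 - 3 = 2.

2


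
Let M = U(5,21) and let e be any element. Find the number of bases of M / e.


Contracting e from U(5,21) gives U(4,20).
Bases of U(4,20) = (20 choose 4) = 4845.

4845


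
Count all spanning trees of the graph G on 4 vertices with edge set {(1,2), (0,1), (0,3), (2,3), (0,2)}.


By Kirchhoff's matrix tree theorem, the number of spanning trees equals
the determinant of any cofactor of the Laplacian matrix L.
G has 4 vertices and 5 edges.
Computing the (3 x 3) cofactor determinant gives 8.

8


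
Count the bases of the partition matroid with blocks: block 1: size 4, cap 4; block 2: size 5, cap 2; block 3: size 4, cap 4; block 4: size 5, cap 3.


A basis picks exactly ci elements from block i.
Number of bases = product of C(|Si|, ci).
= C(4,4) * C(5,2) * C(4,4) * C(5,3)
= 1 * 10 * 1 * 10
= 100.

100


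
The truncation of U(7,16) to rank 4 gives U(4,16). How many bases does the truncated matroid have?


Truncating U(7,16) to rank 4 gives U(4,16).
Bases of U(4,16) are all 4-element subsets of 16 elements.
Number of bases = C(16,4) = 16! / (4! * 12!) = 1820.

1820


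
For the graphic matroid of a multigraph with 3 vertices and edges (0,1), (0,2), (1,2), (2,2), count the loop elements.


In a graphic matroid, a loop is a self-loop edge (u,u) with rank 0.
Examining all 4 edges for self-loops...
Self-loops found: (2,2)
Number of loops = 1.

1


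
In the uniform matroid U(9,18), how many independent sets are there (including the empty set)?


Independent sets of U(9,18) are all subsets of size <= 9.
Count = C(18,0) + C(18,1) + C(18,2) + C(18,3) + C(18,4) + C(18,5) + C(18,6) + C(18,7) + C(18,8) + C(18,9)
     = 1 + 18 + 153 + 816 + 3060 + 8568 + 18564 + 31824 + 43758 + 48620
     = 155382.

155382


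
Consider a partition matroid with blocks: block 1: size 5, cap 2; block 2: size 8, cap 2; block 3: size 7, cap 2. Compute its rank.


Rank of a partition matroid = sum of min(|Si|, ci) for each block.
= min(5,2) + min(8,2) + min(7,2)
= 2 + 2 + 2
= 6.

6


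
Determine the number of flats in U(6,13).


Flats of U(6,13): every subset of size < 6 is a flat, plus E itself.
Count = (13 choose 0) + (13 choose 1) + (13 choose 2) + (13 choose 3) + (13 choose 4) + (13 choose 5) + 1
     = 1 + 13 + 78 + 286 + 715 + 1287 + 1
     = 2381.

2381


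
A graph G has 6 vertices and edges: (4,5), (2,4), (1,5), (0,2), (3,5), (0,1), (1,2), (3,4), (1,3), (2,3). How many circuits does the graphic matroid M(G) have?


A circuit in a graphic matroid = edge set of a simple cycle.
G has 6 vertices and 10 edges.
Enumerating all minimal edge subsets forming cycles...
Total circuits found: 21.

21


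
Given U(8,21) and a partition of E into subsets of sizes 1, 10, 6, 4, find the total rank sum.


r(Ai) = min(|Ai|, 8) for each part.
Sum = min(1,8) + min(10,8) + min(6,8) + min(4,8)
    = 1 + 8 + 6 + 4
    = 19.

19


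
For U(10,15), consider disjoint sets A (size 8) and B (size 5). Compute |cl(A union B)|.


|A union B| = 8 + 5 = 13 (disjoint).
In U(10,15), cl(S) = S if |S| < 10, else cl(S) = E.
Since 13 >= 10, cl(A union B) = E.
|cl(A union B)| = 15.

15


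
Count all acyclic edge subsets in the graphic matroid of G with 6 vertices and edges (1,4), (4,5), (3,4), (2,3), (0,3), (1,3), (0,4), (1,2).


An independent set in a graphic matroid is an acyclic edge subset.
G has 6 vertices and 8 edges.
Enumerate all 2^8 = 256 subsets, checking for acyclicity.
Total independent sets = 164.

164


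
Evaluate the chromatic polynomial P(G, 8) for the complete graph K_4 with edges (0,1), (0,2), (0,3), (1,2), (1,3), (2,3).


P(K_4, k) = k(k-1)(k-2)...(k-3).
P(8) = (8) * (7) * (6) * (5) = 1680.

1680


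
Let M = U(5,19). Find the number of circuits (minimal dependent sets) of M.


In U(5,19), circuits are the (6)-element subsets.
Any set of 6 elements is dependent, and removing any one element gives
an independent set of size 5, so it is a minimal dependent set.
Number of circuits = C(19,6) = 19! / (6! * 13!) = 27132.

27132


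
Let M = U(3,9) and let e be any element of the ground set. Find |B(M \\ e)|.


Deleting e from U(3,9) gives U(3,8) since n > r.
Bases of U(3,8) = C(8,3) = (8 * 7 * 6) / (1 * 2 * 3) = 56.

56


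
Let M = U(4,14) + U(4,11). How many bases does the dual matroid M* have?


(M1+M2)* = M1* + M2*.
M1* = U(10,14), bases: C(14,10) = 1001.
M2* = U(7,11), bases: C(11,7) = 330.
|B(M*)| = 1001 * 330 = 330330.

330330


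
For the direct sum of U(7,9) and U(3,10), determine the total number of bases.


Bases of a direct sum M1 + M2: |B| = |B(M1)| * |B(M2)|.
|B(U(7,9))| = C(9,7) = 36.
|B(U(3,10))| = C(10,3) = 120.
Total bases = 36 * 120 = 4320.

4320


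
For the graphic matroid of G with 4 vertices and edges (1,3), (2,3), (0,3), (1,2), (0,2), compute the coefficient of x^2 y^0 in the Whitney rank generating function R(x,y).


R(x,y) = sum over A in 2^E of x^(r(E)-r(A)) * y^(|A|-r(A)).
G has 4 vertices, 5 edges. r(E) = 3.
Enumerate all 2^5 = 32 subsets.
Count subsets with r(E)-r(A)=2 and |A|-r(A)=0: 5.

5


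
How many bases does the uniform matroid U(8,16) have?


Bases of U(8,16) are all 8-element subsets of the 16-element ground set.
Number of bases = C(16,8).
(16 choose 8) = 12870.

12870


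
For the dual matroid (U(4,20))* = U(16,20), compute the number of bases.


The dual of U(r,n) is U(n-r, n) = U(16,20).
Bases of U(16,20) are all (16)-element subsets.
|B(M*)| = (20 choose 16) = 4845.

4845


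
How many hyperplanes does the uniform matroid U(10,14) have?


Hyperplanes of U(10,14) are flats of rank 9.
In a uniform matroid, these are exactly the (9)-element subsets.
Count = C(14,9) = 2002.

2002


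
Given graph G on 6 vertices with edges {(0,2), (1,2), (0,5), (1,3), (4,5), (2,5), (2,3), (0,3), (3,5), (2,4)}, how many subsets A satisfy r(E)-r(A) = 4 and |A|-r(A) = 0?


R(x,y) = sum over A in 2^E of x^(r(E)-r(A)) * y^(|A|-r(A)).
G has 6 vertices, 10 edges. r(E) = 5.
Enumerate all 2^10 = 1024 subsets.
Count subsets with r(E)-r(A)=4 and |A|-r(A)=0: 10.

10


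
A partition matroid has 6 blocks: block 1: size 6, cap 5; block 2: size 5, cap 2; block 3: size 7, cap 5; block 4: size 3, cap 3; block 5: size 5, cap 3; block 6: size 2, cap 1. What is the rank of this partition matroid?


Rank of a partition matroid = sum of min(|Si|, ci) for each block.
= min(6,5) + min(5,2) + min(7,5) + min(3,3) + min(5,3) + min(2,1)
= 5 + 2 + 5 + 3 + 3 + 1
= 19.

19


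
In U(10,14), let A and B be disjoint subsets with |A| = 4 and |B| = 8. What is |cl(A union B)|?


|A union B| = 4 + 8 = 12 (disjoint).
In U(10,14), cl(S) = S if |S| < 10, else cl(S) = E.
Since 12 >= 10, cl(A union B) = E.
|cl(A union B)| = 14.

14


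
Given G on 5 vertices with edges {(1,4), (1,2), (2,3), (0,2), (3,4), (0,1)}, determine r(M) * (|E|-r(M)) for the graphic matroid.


r(M) = |V| - c = 5 - 1 = 4.
nullity = |E| - r(M) = 6 - 4 = 2.
Product = 4 * 2 = 8.

8


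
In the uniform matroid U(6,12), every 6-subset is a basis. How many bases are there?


Bases of U(6,12) are all 6-element subsets of the 12-element ground set.
Number of bases = C(12,6).
(12 choose 6) = 924.

924


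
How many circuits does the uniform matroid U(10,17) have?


In U(10,17), circuits are the (11)-element subsets.
Any set of 11 elements is dependent, and removing any one element gives
an independent set of size 10, so it is a minimal dependent set.
Number of circuits = (17 choose 11) = 12376.

12376


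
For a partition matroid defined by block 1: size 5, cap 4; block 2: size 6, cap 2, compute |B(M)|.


A basis picks exactly ci elements from block i.
Number of bases = product of C(|Si|, ci).
= C(5,4) * C(6,2)
= 5 * 15
= 75.

75


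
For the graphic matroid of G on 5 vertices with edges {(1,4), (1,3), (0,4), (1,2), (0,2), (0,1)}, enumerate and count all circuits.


A circuit in a graphic matroid = edge set of a simple cycle.
G has 5 vertices and 6 edges.
Enumerating all minimal edge subsets forming cycles...
Total circuits found: 3.

3


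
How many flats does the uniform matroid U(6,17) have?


Flats of U(6,17): every subset of size < 6 is a flat, plus E itself.
Count = (17 choose 0) + (17 choose 1) + (17 choose 2) + (17 choose 3) + (17 choose 4) + (17 choose 5) + 1
     = 1 + 17 + 136 + 680 + 2380 + 6188 + 1
     = 9403.

9403


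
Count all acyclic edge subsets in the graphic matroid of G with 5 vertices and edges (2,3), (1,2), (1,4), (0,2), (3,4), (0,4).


An independent set in a graphic matroid is an acyclic edge subset.
G has 5 vertices and 6 edges.
Enumerate all 2^6 = 64 subsets, checking for acyclicity.
Total independent sets = 54.

54


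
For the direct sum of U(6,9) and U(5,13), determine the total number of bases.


Bases of a direct sum M1 + M2: |B| = |B(M1)| * |B(M2)|.
|B(U(6,9))| = C(9,6) = 84.
|B(U(5,13))| = C(13,5) = 1287.
Total bases = 84 * 1287 = 108108.

108108


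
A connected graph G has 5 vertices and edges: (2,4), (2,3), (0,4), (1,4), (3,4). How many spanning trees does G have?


By Kirchhoff's matrix tree theorem, the number of spanning trees equals
the determinant of any cofactor of the Laplacian matrix L.
G has 5 vertices and 5 edges.
Computing the (4 x 4) cofactor determinant gives 3.

3


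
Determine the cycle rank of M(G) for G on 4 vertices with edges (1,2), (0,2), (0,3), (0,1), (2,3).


Cycle rank (nullity) = |E| - r(M) = |E| - (|V| - c).
|E| = 5, |V| = 4, c = 1.
Nullity = 5 - (4 - 1) = 5 - 3 = 2.

2


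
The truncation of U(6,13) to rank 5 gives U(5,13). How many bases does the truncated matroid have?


Truncating U(6,13) to rank 5 gives U(5,13).
Bases of U(5,13) are all 5-element subsets of 13 elements.
Number of bases = C(13,5) = 13! / (5! * 8!) = 1287.

1287


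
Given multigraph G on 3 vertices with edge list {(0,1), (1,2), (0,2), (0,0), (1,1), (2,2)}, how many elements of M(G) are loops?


In a graphic matroid, a loop is a self-loop edge (u,u) with rank 0.
Examining all 6 edges for self-loops...
Self-loops found: (0,0), (1,1), (2,2)
Number of loops = 3.

3


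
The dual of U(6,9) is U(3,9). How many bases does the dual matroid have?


The dual of U(r,n) is U(n-r, n) = U(3,9).
Bases of U(3,9) are all (3)-element subsets.
|B(M*)| = (9 choose 3) = 84.

84


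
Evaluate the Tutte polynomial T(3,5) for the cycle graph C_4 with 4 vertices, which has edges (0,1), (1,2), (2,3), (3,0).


T(C_4; x,y) = x + x^2 + ... + x^(3) + y.
T(3,5) = 3^1 + 3^2 + 3^3 + 5
= 3 + 9 + 27 + 5
= 44.

44


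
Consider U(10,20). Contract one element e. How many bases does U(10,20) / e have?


Contracting e from U(10,20) gives U(9,19).
Bases of U(9,19) = (19 choose 9) = 92378.

92378


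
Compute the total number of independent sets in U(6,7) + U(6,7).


For a direct sum, |I(M1+M2)| = |I(M1)| * |I(M2)|.
|I(U(6,7))| = sum C(7,k) for k=0..6 = 127.
|I(U(6,7))| = sum C(7,k) for k=0..6 = 127.
Total = 127 * 127 = 16129.

16129


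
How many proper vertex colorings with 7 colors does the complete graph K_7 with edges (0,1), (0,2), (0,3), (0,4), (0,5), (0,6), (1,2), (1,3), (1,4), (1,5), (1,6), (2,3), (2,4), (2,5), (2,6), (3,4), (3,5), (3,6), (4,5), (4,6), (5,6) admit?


P(K_7, k) = k(k-1)(k-2)...(k-6).
P(7) = (7) * (6) * (5) * (4) * (3) * (2) * (1) = 5040.

5040


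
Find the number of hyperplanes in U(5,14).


Hyperplanes of U(5,14) are flats of rank 4.
In a uniform matroid, these are exactly the (4)-element subsets.
Count = (14 choose 4) = 1001.

1001


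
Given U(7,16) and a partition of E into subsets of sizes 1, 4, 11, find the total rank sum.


r(Ai) = min(|Ai|, 7) for each part.
Sum = min(1,7) + min(4,7) + min(11,7)
    = 1 + 4 + 7
    = 12.

12


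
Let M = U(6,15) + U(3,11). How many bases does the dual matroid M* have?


(M1+M2)* = M1* + M2*.
M1* = U(9,15), bases: C(15,9) = 5005.
M2* = U(8,11), bases: C(11,8) = 165.
|B(M*)| = 5005 * 165 = 825825.

825825


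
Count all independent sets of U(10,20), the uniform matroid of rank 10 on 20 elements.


Independent sets of U(10,20) are all subsets of size <= 10.
Count = (20 choose 0) + (20 choose 1) + (20 choose 2) + (20 choose 3) + (20 choose 4) + (20 choose 5) + (20 choose 6) + (20 choose 7) + (20 choose 8) + (20 choose 9) + (20 choose 10)
     = 1 + 20 + 190 + 1140 + 4845 + 15504 + 38760 + 77520 + 125970 + 167960 + 184756
     = 616666.

616666


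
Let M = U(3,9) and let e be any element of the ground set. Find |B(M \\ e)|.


Deleting e from U(3,9) gives U(3,8) since n > r.
Bases of U(3,8) = C(8,3) = 8! / (3! * 5!) = 56.

56


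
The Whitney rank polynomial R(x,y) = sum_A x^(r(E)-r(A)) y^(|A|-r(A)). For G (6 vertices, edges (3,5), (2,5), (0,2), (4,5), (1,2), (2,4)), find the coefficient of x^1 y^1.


R(x,y) = sum over A in 2^E of x^(r(E)-r(A)) * y^(|A|-r(A)).
G has 6 vertices, 6 edges. r(E) = 5.
Enumerate all 2^6 = 64 subsets.
Count subsets with r(E)-r(A)=1 and |A|-r(A)=1: 3.

3


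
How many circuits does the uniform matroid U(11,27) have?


In U(11,27), circuits are the (12)-element subsets.
Any set of 12 elements is dependent, and removing any one element gives
an independent set of size 11, so it is a minimal dependent set.
Number of circuits = C(27,12) = 17383860.

17383860


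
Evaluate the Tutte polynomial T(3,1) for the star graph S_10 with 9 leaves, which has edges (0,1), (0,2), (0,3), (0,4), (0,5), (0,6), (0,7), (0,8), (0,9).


A star on 10 vertices is a tree with 9 edges.
T(x,y) = x^(9) for any tree.
T(3,1) = 3^9 = 19683.

19683


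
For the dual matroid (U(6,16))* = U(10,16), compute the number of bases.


The dual of U(r,n) is U(n-r, n) = U(10,16).
Bases of U(10,16) are all (10)-element subsets.
|B(M*)| = C(16,10) = 16! / (10! * 6!) = 8008.

8008


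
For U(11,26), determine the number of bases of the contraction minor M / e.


Contracting e from U(11,26) gives U(10,25).
Bases of U(10,25) = C(25,10) = 25! / (10! * 15!) = 3268760.

3268760


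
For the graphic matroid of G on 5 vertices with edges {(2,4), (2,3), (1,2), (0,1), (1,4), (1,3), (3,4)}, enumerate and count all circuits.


A circuit in a graphic matroid = edge set of a simple cycle.
G has 5 vertices and 7 edges.
Enumerating all minimal edge subsets forming cycles...
Total circuits found: 7.

7


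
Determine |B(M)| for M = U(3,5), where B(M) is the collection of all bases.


Bases of U(3,5) are all 3-element subsets of the 5-element ground set.
Number of bases = C(5,3).
(5 choose 3) = 10.

10


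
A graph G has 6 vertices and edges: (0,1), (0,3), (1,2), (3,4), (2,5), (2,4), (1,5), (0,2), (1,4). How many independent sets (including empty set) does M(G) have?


An independent set in a graphic matroid is an acyclic edge subset.
G has 6 vertices and 9 edges.
Enumerate all 2^9 = 512 subsets, checking for acyclicity.
Total independent sets = 290.

290


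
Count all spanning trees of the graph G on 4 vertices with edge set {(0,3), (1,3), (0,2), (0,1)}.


By Kirchhoff's matrix tree theorem, the number of spanning trees equals
the determinant of any cofactor of the Laplacian matrix L.
G has 4 vertices and 4 edges.
Computing the (3 x 3) cofactor determinant gives 3.

3


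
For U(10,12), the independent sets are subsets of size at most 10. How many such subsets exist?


Independent sets of U(10,12) are all subsets of size <= 10.
Count = (12 choose 0) + (12 choose 1) + (12 choose 2) + (12 choose 3) + (12 choose 4) + (12 choose 5) + (12 choose 6) + (12 choose 7) + (12 choose 8) + (12 choose 9) + (12 choose 10)
     = 1 + 12 + 66 + 220 + 495 + 792 + 924 + 792 + 495 + 220 + 66
     = 4083.

4083


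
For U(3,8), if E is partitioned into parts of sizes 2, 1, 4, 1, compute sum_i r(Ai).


r(Ai) = min(|Ai|, 3) for each part.
Sum = min(2,3) + min(1,3) + min(4,3) + min(1,3)
    = 2 + 1 + 3 + 1
    = 7.

7


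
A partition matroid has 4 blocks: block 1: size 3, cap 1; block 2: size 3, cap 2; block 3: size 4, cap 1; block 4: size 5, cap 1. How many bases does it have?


A basis picks exactly ci elements from block i.
Number of bases = product of C(|Si|, ci).
= C(3,1) * C(3,2) * C(4,1) * C(5,1)
= 3 * 3 * 4 * 5
= 180.

180


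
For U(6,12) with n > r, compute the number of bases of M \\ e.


Deleting e from U(6,12) gives U(6,11) since n > r.
Bases of U(6,11) = (11 choose 6) = 462.

462
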